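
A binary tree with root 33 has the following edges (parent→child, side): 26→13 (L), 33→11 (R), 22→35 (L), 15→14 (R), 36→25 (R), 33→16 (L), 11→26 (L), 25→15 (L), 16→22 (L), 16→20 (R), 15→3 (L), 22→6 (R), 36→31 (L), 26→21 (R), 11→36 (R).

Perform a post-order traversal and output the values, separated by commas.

35, 6, 22, 20, 16, 13, 21, 26, 31, 3, 14, 15, 25, 36, 11, 33

Post-order visits the left subtree, then the right subtree, then the node.
At 33: go left to 16.
  At 16: go left to 22.
    At 22: go left to 35.
      35 is a leaf — visit 35.
    At 22: go right to 6.
      6 is a leaf — visit 6.
    Visit 22.
  At 16: go right to 20.
    20 is a leaf — visit 20.
  Visit 16.
At 33: go right to 11.
  At 11: go left to 26.
    At 26: go left to 13.
      13 is a leaf — visit 13.
    At 26: go right to 21.
      21 is a leaf — visit 21.
    Visit 26.
  At 11: go right to 36.
    At 36: go left to 31.
      31 is a leaf — visit 31.
    At 36: go right to 25.
      At 25: go left to 15.
        At 15: go left to 3.
          3 is a leaf — visit 3.
        At 15: go right to 14.
          14 is a leaf — visit 14.
        Visit 15.
      At 25: no right child.
      Visit 25.
    Visit 36.
  Visit 11.
Visit 33.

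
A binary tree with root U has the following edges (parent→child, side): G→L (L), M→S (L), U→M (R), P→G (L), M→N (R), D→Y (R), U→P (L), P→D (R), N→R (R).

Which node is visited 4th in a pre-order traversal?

L

Pre-order visits the node, then its left subtree, then its right subtree.
Visit U.
At U: go left to P.
  Visit P.
  At P: go left to G.
    Visit G.
    At G: go left to L.
      L is a leaf — visit L.
    At G: no right child.
  At P: go right to D.
    Visit D.
    At D: no left child.
    At D: go right to Y.
      Y is a leaf — visit Y.
At U: go right to M.
  Visit M.
  At M: go left to S.
    S is a leaf — visit S.
  At M: go right to N.
    Visit N.
    At N: no left child.
    At N: go right to R.
      R is a leaf — visit R.
Full pre-order sequence: U, P, G, L, D, Y, M, S, N, R.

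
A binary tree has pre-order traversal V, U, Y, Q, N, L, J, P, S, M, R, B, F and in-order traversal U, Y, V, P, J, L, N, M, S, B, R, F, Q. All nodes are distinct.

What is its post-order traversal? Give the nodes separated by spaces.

The first element of pre-order is the root; it splits in-order into left and right subtrees.
Root V: left subtree has 2 nodes {U, Y}, right has 10 {P, J, L, N, M, S, B, R, F, Q}.
  Root U: left subtree has 0 nodes { }, right has 1 {Y}.
  Root Q: left subtree has 9 nodes {P, J, L, N, M, S, B, R, F}, right has 0 { }.
    Root N: left subtree has 3 nodes {P, J, L}, right has 5 {M, S, B, R, F}.
      Root L: left subtree has 2 nodes {P, J}, right has 0 { }.
        Root J: left subtree has 1 node {P}, right has 0 { }.
      Root S: left subtree has 1 node {M}, right has 3 {B, R, F}.
        Root R: left subtree has 1 node {B}, right has 1 {F}.

Y U P J L M B F R S N Q V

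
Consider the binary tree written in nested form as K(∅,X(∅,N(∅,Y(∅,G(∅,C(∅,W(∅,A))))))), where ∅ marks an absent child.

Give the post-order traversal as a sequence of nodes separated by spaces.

A W C G Y N X K

Post-order visits the left subtree, then the right subtree, then the node.
At K: no left child.
At K: go right to X.
  At X: no left child.
  At X: go right to N.
    At N: no left child.
    At N: go right to Y.
      At Y: no left child.
      At Y: go right to G.
        At G: no left child.
        At G: go right to C.
          At C: no left child.
          At C: go right to W.
            At W: no left child.
            At W: go right to A.
              A is a leaf — visit A.
            Visit W.
          Visit C.
        Visit G.
      Visit Y.
    Visit N.
  Visit X.
Visit K.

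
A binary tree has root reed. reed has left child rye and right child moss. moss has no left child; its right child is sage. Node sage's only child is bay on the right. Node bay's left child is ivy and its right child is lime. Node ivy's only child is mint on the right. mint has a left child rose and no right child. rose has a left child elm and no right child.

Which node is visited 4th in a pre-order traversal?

sage

Pre-order visits the node, then its left subtree, then its right subtree.
Visit reed.
At reed: go left to rye.
  rye is a leaf — visit rye.
At reed: go right to moss.
  Visit moss.
  At moss: no left child.
  At moss: go right to sage.
    Visit sage.
    At sage: no left child.
    At sage: go right to bay.
      Visit bay.
      At bay: go left to ivy.
        Visit ivy.
        At ivy: no left child.
        At ivy: go right to mint.
          Visit mint.
          At mint: go left to rose.
            Visit rose.
            At rose: go left to elm.
              elm is a leaf — visit elm.
            At rose: no right child.
          At mint: no right child.
      At bay: go right to lime.
        lime is a leaf — visit lime.
Full pre-order sequence: reed, rye, moss, sage, bay, ivy, mint, rose, elm, lime.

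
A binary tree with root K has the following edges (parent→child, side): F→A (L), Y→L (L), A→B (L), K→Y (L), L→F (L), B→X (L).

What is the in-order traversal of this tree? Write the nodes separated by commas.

In-order visits the left subtree, then the node, then the right subtree.
At K: go left to Y.
  At Y: go left to L.
    At L: go left to F.
      At F: go left to A.
        At A: go left to B.
          At B: go left to X.
            X is a leaf — visit X.
          Visit B.
          At B: no right child.
        Visit A.
        At A: no right child.
      Visit F.
      At F: no right child.
    Visit L.
    At L: no right child.
  Visit Y.
  At Y: no right child.
Visit K.
At K: no right child.

X, B, A, F, L, Y, K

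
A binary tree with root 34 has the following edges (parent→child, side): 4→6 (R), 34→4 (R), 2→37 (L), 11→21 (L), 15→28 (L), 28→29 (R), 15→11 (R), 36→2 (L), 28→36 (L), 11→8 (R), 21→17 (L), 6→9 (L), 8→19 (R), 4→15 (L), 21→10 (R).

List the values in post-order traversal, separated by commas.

Post-order visits the left subtree, then the right subtree, then the node.
At 34: no left child.
At 34: go right to 4.
  At 4: go left to 15.
    At 15: go left to 28.
      At 28: go left to 36.
        At 36: go left to 2.
          At 2: go left to 37.
            37 is a leaf — visit 37.
          At 2: no right child.
          Visit 2.
        At 36: no right child.
        Visit 36.
      At 28: go right to 29.
        29 is a leaf — visit 29.
      Visit 28.
    At 15: go right to 11.
      At 11: go left to 21.
        At 21: go left to 17.
          17 is a leaf — visit 17.
        At 21: go right to 10.
          10 is a leaf — visit 10.
        Visit 21.
      At 11: go right to 8.
        At 8: no left child.
        At 8: go right to 19.
          19 is a leaf — visit 19.
        Visit 8.
      Visit 11.
    Visit 15.
  At 4: go right to 6.
    At 6: go left to 9.
      9 is a leaf — visit 9.
    At 6: no right child.
    Visit 6.
  Visit 4.
Visit 34.

37, 2, 36, 29, 28, 17, 10, 21, 19, 8, 11, 15, 9, 6, 4, 34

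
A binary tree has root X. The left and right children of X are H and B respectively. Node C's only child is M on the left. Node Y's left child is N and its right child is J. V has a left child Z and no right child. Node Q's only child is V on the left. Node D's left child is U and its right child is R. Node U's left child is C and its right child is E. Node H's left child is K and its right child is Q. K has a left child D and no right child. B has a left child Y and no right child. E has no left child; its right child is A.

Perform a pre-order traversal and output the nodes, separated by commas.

X, H, K, D, U, C, M, E, A, R, Q, V, Z, B, Y, N, J

Pre-order visits the node, then its left subtree, then its right subtree.
Visit X.
At X: go left to H.
  Visit H.
  At H: go left to K.
    Visit K.
    At K: go left to D.
      Visit D.
      At D: go left to U.
        Visit U.
        At U: go left to C.
          Visit C.
          At C: go left to M.
            M is a leaf — visit M.
          At C: no right child.
        At U: go right to E.
          Visit E.
          At E: no left child.
          At E: go right to A.
            A is a leaf — visit A.
      At D: go right to R.
        R is a leaf — visit R.
    At K: no right child.
  At H: go right to Q.
    Visit Q.
    At Q: go left to V.
      Visit V.
      At V: go left to Z.
        Z is a leaf — visit Z.
      At V: no right child.
    At Q: no right child.
At X: go right to B.
  Visit B.
  At B: go left to Y.
    Visit Y.
    At Y: go left to N.
      N is a leaf — visit N.
    At Y: go right to J.
      J is a leaf — visit J.
  At B: no right child.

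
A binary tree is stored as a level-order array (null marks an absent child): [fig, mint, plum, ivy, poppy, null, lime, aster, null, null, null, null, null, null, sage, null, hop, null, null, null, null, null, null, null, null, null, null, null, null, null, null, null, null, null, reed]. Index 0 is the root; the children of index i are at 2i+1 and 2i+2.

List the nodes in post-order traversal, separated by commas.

reed, hop, aster, ivy, poppy, mint, sage, lime, plum, fig

Post-order visits the left subtree, then the right subtree, then the node.
At fig: go left to mint.
  At mint: go left to ivy.
    At ivy: go left to aster.
      At aster: no left child.
      At aster: go right to hop.
        At hop: no left child.
        At hop: go right to reed.
          reed is a leaf — visit reed.
        Visit hop.
      Visit aster.
    At ivy: no right child.
    Visit ivy.
  At mint: go right to poppy.
    poppy is a leaf — visit poppy.
  Visit mint.
At fig: go right to plum.
  At plum: no left child.
  At plum: go right to lime.
    At lime: no left child.
    At lime: go right to sage.
      sage is a leaf — visit sage.
    Visit lime.
  Visit plum.
Visit fig.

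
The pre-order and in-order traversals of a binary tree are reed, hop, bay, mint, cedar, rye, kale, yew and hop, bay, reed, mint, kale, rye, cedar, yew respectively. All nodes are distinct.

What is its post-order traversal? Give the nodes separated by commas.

The first element of pre-order is the root; it splits in-order into left and right subtrees.
Root reed: left subtree has 2 nodes {hop, bay}, right has 5 {mint, kale, rye, cedar, yew}.
  Root hop: left subtree has 0 nodes { }, right has 1 {bay}.
  Root mint: left subtree has 0 nodes { }, right has 4 {kale, rye, cedar, yew}.
    Root cedar: left subtree has 2 nodes {kale, rye}, right has 1 {yew}.
      Root rye: left subtree has 1 node {kale}, right has 0 { }.

bay, hop, kale, rye, yew, cedar, mint, reed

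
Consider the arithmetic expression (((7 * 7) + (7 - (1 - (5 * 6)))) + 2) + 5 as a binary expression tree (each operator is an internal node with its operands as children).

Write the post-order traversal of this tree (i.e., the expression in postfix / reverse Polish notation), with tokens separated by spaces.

Post-order on an expression tree gives postfix notation: for each operator, emit left operand, right operand, then the operator.

7 7 * 7 1 5 6 * - - + 2 + 5 +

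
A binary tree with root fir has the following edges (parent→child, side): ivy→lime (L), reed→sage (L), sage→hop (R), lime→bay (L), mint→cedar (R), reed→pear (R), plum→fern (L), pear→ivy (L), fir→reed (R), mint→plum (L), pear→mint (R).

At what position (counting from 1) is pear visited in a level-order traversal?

4

Level-order visits nodes level by level from the root, left to right within each level.
Level 0: fir
Level 1: reed
Level 2: sage, pear
Level 3: hop, ivy, mint
Level 4: lime, plum, cedar
Level 5: bay, fern
Full level-order sequence: fir, reed, sage, pear, hop, ivy, mint, lime, plum, cedar, bay, fern.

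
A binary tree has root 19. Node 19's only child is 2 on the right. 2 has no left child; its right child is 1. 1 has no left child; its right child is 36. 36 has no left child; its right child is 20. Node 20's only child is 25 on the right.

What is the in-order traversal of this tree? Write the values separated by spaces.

19 2 1 36 20 25

In-order visits the left subtree, then the node, then the right subtree.
At 19: no left child.
Visit 19.
At 19: go right to 2.
  At 2: no left child.
  Visit 2.
  At 2: go right to 1.
    At 1: no left child.
    Visit 1.
    At 1: go right to 36.
      At 36: no left child.
      Visit 36.
      At 36: go right to 20.
        At 20: no left child.
        Visit 20.
        At 20: go right to 25.
          25 is a leaf — visit 25.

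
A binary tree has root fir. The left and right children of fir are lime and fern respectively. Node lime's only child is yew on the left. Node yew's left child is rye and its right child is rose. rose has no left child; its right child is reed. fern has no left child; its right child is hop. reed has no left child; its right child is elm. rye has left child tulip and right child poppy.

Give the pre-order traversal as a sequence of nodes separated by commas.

fir, lime, yew, rye, tulip, poppy, rose, reed, elm, fern, hop

Pre-order visits the node, then its left subtree, then its right subtree.
Visit fir.
At fir: go left to lime.
  Visit lime.
  At lime: go left to yew.
    Visit yew.
    At yew: go left to rye.
      Visit rye.
      At rye: go left to tulip.
        tulip is a leaf — visit tulip.
      At rye: go right to poppy.
        poppy is a leaf — visit poppy.
    At yew: go right to rose.
      Visit rose.
      At rose: no left child.
      At rose: go right to reed.
        Visit reed.
        At reed: no left child.
        At reed: go right to elm.
          elm is a leaf — visit elm.
  At lime: no right child.
At fir: go right to fern.
  Visit fern.
  At fern: no left child.
  At fern: go right to hop.
    hop is a leaf — visit hop.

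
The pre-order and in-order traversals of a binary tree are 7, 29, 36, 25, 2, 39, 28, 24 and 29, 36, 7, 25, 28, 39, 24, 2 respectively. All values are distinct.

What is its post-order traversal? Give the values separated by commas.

36, 29, 28, 24, 39, 2, 25, 7

The first element of pre-order is the root; it splits in-order into left and right subtrees.
Root 7: left subtree has 2 nodes {29, 36}, right has 5 {25, 28, 39, 24, 2}.
  Root 29: left subtree has 0 nodes { }, right has 1 {36}.
  Root 25: left subtree has 0 nodes { }, right has 4 {28, 39, 24, 2}.
    Root 2: left subtree has 3 nodes {28, 39, 24}, right has 0 { }.
      Root 39: left subtree has 1 node {28}, right has 1 {24}.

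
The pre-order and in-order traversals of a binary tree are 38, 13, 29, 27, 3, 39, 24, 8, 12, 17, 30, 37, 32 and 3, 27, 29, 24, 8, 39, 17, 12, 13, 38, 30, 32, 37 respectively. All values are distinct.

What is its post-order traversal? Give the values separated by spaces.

The first element of pre-order is the root; it splits in-order into left and right subtrees.
Root 38: left subtree has 9 nodes {3, 27, 29, 24, 8, 39, 17, 12, 13}, right has 3 {30, 32, 37}.
  Root 13: left subtree has 8 nodes {3, 27, 29, 24, 8, 39, 17, 12}, right has 0 { }.
    Root 29: left subtree has 2 nodes {3, 27}, right has 5 {24, 8, 39, 17, 12}.
      Root 27: left subtree has 1 node {3}, right has 0 { }.
      Root 39: left subtree has 2 nodes {24, 8}, right has 2 {17, 12}.
        Root 24: left subtree has 0 nodes { }, right has 1 {8}.
        Root 12: left subtree has 1 node {17}, right has 0 { }.
  Root 30: left subtree has 0 nodes { }, right has 2 {32, 37}.
    Root 37: left subtree has 1 node {32}, right has 0 { }.

3 27 8 24 17 12 39 29 13 32 37 30 38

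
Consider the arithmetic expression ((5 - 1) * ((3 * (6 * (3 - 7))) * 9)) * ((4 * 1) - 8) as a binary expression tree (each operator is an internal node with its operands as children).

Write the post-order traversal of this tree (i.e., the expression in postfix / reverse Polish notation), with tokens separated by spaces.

Post-order on an expression tree gives postfix notation: for each operator, emit left operand, right operand, then the operator.

5 1 - 3 6 3 7 - * * 9 * * 4 1 * 8 - *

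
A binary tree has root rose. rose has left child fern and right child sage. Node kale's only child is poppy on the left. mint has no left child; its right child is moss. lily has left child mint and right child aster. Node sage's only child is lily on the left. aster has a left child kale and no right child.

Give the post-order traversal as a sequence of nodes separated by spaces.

fern moss mint poppy kale aster lily sage rose

Post-order visits the left subtree, then the right subtree, then the node.
At rose: go left to fern.
  fern is a leaf — visit fern.
At rose: go right to sage.
  At sage: go left to lily.
    At lily: go left to mint.
      At mint: no left child.
      At mint: go right to moss.
        moss is a leaf — visit moss.
      Visit mint.
    At lily: go right to aster.
      At aster: go left to kale.
        At kale: go left to poppy.
          poppy is a leaf — visit poppy.
        At kale: no right child.
        Visit kale.
      At aster: no right child.
      Visit aster.
    Visit lily.
  At sage: no right child.
  Visit sage.
Visit rose.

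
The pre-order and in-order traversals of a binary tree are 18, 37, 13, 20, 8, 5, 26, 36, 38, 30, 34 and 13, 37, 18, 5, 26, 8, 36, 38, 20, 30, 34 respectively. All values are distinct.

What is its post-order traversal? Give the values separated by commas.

13, 37, 26, 5, 38, 36, 8, 34, 30, 20, 18

The first element of pre-order is the root; it splits in-order into left and right subtrees.
Root 18: left subtree has 2 nodes {13, 37}, right has 8 {5, 26, 8, 36, 38, 20, 30, 34}.
  Root 37: left subtree has 1 node {13}, right has 0 { }.
  Root 20: left subtree has 5 nodes {5, 26, 8, 36, 38}, right has 2 {30, 34}.
    Root 8: left subtree has 2 nodes {5, 26}, right has 2 {36, 38}.
      Root 5: left subtree has 0 nodes { }, right has 1 {26}.
      Root 36: left subtree has 0 nodes { }, right has 1 {38}.
    Root 30: left subtree has 0 nodes { }, right has 1 {34}.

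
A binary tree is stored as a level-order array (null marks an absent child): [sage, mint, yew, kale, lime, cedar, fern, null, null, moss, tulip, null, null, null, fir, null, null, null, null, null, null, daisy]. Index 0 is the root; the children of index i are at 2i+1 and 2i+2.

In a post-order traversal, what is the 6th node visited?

Post-order visits the left subtree, then the right subtree, then the node.
At sage: go left to mint.
  At mint: go left to kale.
    kale is a leaf — visit kale.
  At mint: go right to lime.
    At lime: go left to moss.
      moss is a leaf — visit moss.
    At lime: go right to tulip.
      At tulip: go left to daisy.
        daisy is a leaf — visit daisy.
      At tulip: no right child.
      Visit tulip.
    Visit lime.
  Visit mint.
At sage: go right to yew.
  At yew: go left to cedar.
    cedar is a leaf — visit cedar.
  At yew: go right to fern.
    At fern: no left child.
    At fern: go right to fir.
      fir is a leaf — visit fir.
    Visit fern.
  Visit yew.
Visit sage.
Full post-order sequence: kale, moss, daisy, tulip, lime, mint, cedar, fir, fern, yew, sage.

mint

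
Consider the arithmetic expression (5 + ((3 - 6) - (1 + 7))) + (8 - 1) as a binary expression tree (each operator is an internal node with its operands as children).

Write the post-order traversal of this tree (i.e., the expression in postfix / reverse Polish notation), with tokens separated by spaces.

5 3 6 - 1 7 + - + 8 1 - +

Post-order on an expression tree gives postfix notation: for each operator, emit left operand, right operand, then the operator.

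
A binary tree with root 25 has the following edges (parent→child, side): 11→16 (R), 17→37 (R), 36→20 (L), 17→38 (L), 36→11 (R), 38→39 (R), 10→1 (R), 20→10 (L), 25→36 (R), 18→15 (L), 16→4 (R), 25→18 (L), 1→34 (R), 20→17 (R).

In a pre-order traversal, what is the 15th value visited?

Pre-order visits the node, then its left subtree, then its right subtree.
Visit 25.
At 25: go left to 18.
  Visit 18.
  At 18: go left to 15.
    15 is a leaf — visit 15.
  At 18: no right child.
At 25: go right to 36.
  Visit 36.
  At 36: go left to 20.
    Visit 20.
    At 20: go left to 10.
      Visit 10.
      At 10: no left child.
      At 10: go right to 1.
        Visit 1.
        At 1: no left child.
        At 1: go right to 34.
          34 is a leaf — visit 34.
    At 20: go right to 17.
      Visit 17.
      At 17: go left to 38.
        Visit 38.
        At 38: no left child.
        At 38: go right to 39.
          39 is a leaf — visit 39.
      At 17: go right to 37.
        37 is a leaf — visit 37.
  At 36: go right to 11.
    Visit 11.
    At 11: no left child.
    At 11: go right to 16.
      Visit 16.
      At 16: no left child.
      At 16: go right to 4.
        4 is a leaf — visit 4.
Full pre-order sequence: 25, 18, 15, 36, 20, 10, 1, 34, 17, 38, 39, 37, 11, 16, 4.

4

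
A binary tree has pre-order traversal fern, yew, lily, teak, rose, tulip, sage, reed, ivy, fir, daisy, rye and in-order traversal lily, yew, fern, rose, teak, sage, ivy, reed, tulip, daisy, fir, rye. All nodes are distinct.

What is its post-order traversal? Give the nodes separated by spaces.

lily yew rose ivy reed sage daisy rye fir tulip teak fern

The first element of pre-order is the root; it splits in-order into left and right subtrees.
Root fern: left subtree has 2 nodes {lily, yew}, right has 9 {rose, teak, sage, ivy, reed, tulip, daisy, fir, rye}.
  Root yew: left subtree has 1 node {lily}, right has 0 { }.
  Root teak: left subtree has 1 node {rose}, right has 7 {sage, ivy, reed, tulip, daisy, fir, rye}.
    Root tulip: left subtree has 3 nodes {sage, ivy, reed}, right has 3 {daisy, fir, rye}.
      Root sage: left subtree has 0 nodes { }, right has 2 {ivy, reed}.
        Root reed: left subtree has 1 node {ivy}, right has 0 { }.
      Root fir: left subtree has 1 node {daisy}, right has 1 {rye}.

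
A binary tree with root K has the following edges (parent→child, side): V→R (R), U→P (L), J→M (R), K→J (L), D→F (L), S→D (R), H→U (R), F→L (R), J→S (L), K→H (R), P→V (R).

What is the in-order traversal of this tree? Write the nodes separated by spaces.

In-order visits the left subtree, then the node, then the right subtree.
At K: go left to J.
  At J: go left to S.
    At S: no left child.
    Visit S.
    At S: go right to D.
      At D: go left to F.
        At F: no left child.
        Visit F.
        At F: go right to L.
          L is a leaf — visit L.
      Visit D.
      At D: no right child.
  Visit J.
  At J: go right to M.
    M is a leaf — visit M.
Visit K.
At K: go right to H.
  At H: no left child.
  Visit H.
  At H: go right to U.
    At U: go left to P.
      At P: no left child.
      Visit P.
      At P: go right to V.
        At V: no left child.
        Visit V.
        At V: go right to R.
          R is a leaf — visit R.
    Visit U.
    At U: no right child.

S F L D J M K H P V R U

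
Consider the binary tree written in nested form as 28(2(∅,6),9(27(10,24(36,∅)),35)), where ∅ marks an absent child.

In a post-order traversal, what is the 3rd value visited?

10

Post-order visits the left subtree, then the right subtree, then the node.
At 28: go left to 2.
  At 2: no left child.
  At 2: go right to 6.
    6 is a leaf — visit 6.
  Visit 2.
At 28: go right to 9.
  At 9: go left to 27.
    At 27: go left to 10.
      10 is a leaf — visit 10.
    At 27: go right to 24.
      At 24: go left to 36.
        36 is a leaf — visit 36.
      At 24: no right child.
      Visit 24.
    Visit 27.
  At 9: go right to 35.
    35 is a leaf — visit 35.
  Visit 9.
Visit 28.
Full post-order sequence: 6, 2, 10, 36, 24, 27, 35, 9, 28.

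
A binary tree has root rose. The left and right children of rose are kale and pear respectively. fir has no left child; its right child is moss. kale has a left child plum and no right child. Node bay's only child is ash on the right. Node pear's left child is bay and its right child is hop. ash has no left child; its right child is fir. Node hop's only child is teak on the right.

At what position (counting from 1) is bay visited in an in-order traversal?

4

In-order visits the left subtree, then the node, then the right subtree.
At rose: go left to kale.
  At kale: go left to plum.
    plum is a leaf — visit plum.
  Visit kale.
  At kale: no right child.
Visit rose.
At rose: go right to pear.
  At pear: go left to bay.
    At bay: no left child.
    Visit bay.
    At bay: go right to ash.
      At ash: no left child.
      Visit ash.
      At ash: go right to fir.
        At fir: no left child.
        Visit fir.
        At fir: go right to moss.
          moss is a leaf — visit moss.
  Visit pear.
  At pear: go right to hop.
    At hop: no left child.
    Visit hop.
    At hop: go right to teak.
      teak is a leaf — visit teak.
Full in-order sequence: plum, kale, rose, bay, ash, fir, moss, pear, hop, teak.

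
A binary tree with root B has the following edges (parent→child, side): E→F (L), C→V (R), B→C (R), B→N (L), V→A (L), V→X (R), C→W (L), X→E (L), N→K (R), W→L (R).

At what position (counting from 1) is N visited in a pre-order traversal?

2

Pre-order visits the node, then its left subtree, then its right subtree.
Visit B.
At B: go left to N.
  Visit N.
  At N: no left child.
  At N: go right to K.
    K is a leaf — visit K.
At B: go right to C.
  Visit C.
  At C: go left to W.
    Visit W.
    At W: no left child.
    At W: go right to L.
      L is a leaf — visit L.
  At C: go right to V.
    Visit V.
    At V: go left to A.
      A is a leaf — visit A.
    At V: go right to X.
      Visit X.
      At X: go left to E.
        Visit E.
        At E: go left to F.
          F is a leaf — visit F.
        At E: no right child.
      At X: no right child.
Full pre-order sequence: B, N, K, C, W, L, V, A, X, E, F.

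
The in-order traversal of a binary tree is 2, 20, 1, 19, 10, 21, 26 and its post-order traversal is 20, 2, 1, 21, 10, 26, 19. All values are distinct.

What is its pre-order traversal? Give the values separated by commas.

19, 1, 2, 20, 26, 10, 21

The last element of post-order is the root; it splits in-order into left and right subtrees.
Root 19: left subtree has 3 nodes {2, 20, 1}, right has 3 {10, 21, 26}.
  Root 1: left subtree has 2 nodes {2, 20}, right has 0 { }.
    Root 2: left subtree has 0 nodes { }, right has 1 {20}.
  Root 26: left subtree has 2 nodes {10, 21}, right has 0 { }.
    Root 10: left subtree has 0 nodes { }, right has 1 {21}.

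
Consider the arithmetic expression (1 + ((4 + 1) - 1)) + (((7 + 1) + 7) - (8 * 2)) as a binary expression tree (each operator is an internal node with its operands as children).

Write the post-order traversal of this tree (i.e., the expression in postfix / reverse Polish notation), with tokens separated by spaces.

1 4 1 + 1 - + 7 1 + 7 + 8 2 * - +

Post-order on an expression tree gives postfix notation: for each operator, emit left operand, right operand, then the operator.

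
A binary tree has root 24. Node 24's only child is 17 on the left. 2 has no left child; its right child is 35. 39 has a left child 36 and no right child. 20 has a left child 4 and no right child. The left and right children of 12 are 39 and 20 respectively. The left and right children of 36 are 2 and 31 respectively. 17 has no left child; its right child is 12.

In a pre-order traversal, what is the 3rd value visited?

Pre-order visits the node, then its left subtree, then its right subtree.
Visit 24.
At 24: go left to 17.
  Visit 17.
  At 17: no left child.
  At 17: go right to 12.
    Visit 12.
    At 12: go left to 39.
      Visit 39.
      At 39: go left to 36.
        Visit 36.
        At 36: go left to 2.
          Visit 2.
          At 2: no left child.
          At 2: go right to 35.
            35 is a leaf — visit 35.
        At 36: go right to 31.
          31 is a leaf — visit 31.
      At 39: no right child.
    At 12: go right to 20.
      Visit 20.
      At 20: go left to 4.
        4 is a leaf — visit 4.
      At 20: no right child.
At 24: no right child.
Full pre-order sequence: 24, 17, 12, 39, 36, 2, 35, 31, 20, 4.

12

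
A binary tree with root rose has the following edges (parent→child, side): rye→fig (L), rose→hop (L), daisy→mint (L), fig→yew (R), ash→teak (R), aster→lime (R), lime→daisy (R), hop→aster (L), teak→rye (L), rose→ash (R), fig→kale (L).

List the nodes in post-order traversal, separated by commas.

mint, daisy, lime, aster, hop, kale, yew, fig, rye, teak, ash, rose

Post-order visits the left subtree, then the right subtree, then the node.
At rose: go left to hop.
  At hop: go left to aster.
    At aster: no left child.
    At aster: go right to lime.
      At lime: no left child.
      At lime: go right to daisy.
        At daisy: go left to mint.
          mint is a leaf — visit mint.
        At daisy: no right child.
        Visit daisy.
      Visit lime.
    Visit aster.
  At hop: no right child.
  Visit hop.
At rose: go right to ash.
  At ash: no left child.
  At ash: go right to teak.
    At teak: go left to rye.
      At rye: go left to fig.
        At fig: go left to kale.
          kale is a leaf — visit kale.
        At fig: go right to yew.
          yew is a leaf — visit yew.
        Visit fig.
      At rye: no right child.
      Visit rye.
    At teak: no right child.
    Visit teak.
  Visit ash.
Visit rose.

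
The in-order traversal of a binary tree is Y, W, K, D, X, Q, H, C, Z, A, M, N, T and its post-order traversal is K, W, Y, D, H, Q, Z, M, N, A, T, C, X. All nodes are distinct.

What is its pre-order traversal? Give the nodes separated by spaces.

The last element of post-order is the root; it splits in-order into left and right subtrees.
Root X: left subtree has 4 nodes {Y, W, K, D}, right has 8 {Q, H, C, Z, A, M, N, T}.
  Root D: left subtree has 3 nodes {Y, W, K}, right has 0 { }.
    Root Y: left subtree has 0 nodes { }, right has 2 {W, K}.
      Root W: left subtree has 0 nodes { }, right has 1 {K}.
  Root C: left subtree has 2 nodes {Q, H}, right has 5 {Z, A, M, N, T}.
    Root Q: left subtree has 0 nodes { }, right has 1 {H}.
    Root T: left subtree has 4 nodes {Z, A, M, N}, right has 0 { }.
      Root A: left subtree has 1 node {Z}, right has 2 {M, N}.
        Root N: left subtree has 1 node {M}, right has 0 { }.

X D Y W K C Q H T A Z N M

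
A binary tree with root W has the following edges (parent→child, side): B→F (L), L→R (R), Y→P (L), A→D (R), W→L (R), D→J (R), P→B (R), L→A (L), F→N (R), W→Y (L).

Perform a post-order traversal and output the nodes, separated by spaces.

Post-order visits the left subtree, then the right subtree, then the node.
At W: go left to Y.
  At Y: go left to P.
    At P: no left child.
    At P: go right to B.
      At B: go left to F.
        At F: no left child.
        At F: go right to N.
          N is a leaf — visit N.
        Visit F.
      At B: no right child.
      Visit B.
    Visit P.
  At Y: no right child.
  Visit Y.
At W: go right to L.
  At L: go left to A.
    At A: no left child.
    At A: go right to D.
      At D: no left child.
      At D: go right to J.
        J is a leaf — visit J.
      Visit D.
    Visit A.
  At L: go right to R.
    R is a leaf — visit R.
  Visit L.
Visit W.

N F B P Y J D A R L W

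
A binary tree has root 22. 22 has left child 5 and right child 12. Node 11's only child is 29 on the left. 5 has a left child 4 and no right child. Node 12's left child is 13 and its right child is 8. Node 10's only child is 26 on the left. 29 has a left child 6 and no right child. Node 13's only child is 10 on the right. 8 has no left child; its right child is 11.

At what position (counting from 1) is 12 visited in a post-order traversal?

10

Post-order visits the left subtree, then the right subtree, then the node.
At 22: go left to 5.
  At 5: go left to 4.
    4 is a leaf — visit 4.
  At 5: no right child.
  Visit 5.
At 22: go right to 12.
  At 12: go left to 13.
    At 13: no left child.
    At 13: go right to 10.
      At 10: go left to 26.
        26 is a leaf — visit 26.
      At 10: no right child.
      Visit 10.
    Visit 13.
  At 12: go right to 8.
    At 8: no left child.
    At 8: go right to 11.
      At 11: go left to 29.
        At 29: go left to 6.
          6 is a leaf — visit 6.
        At 29: no right child.
        Visit 29.
      At 11: no right child.
      Visit 11.
    Visit 8.
  Visit 12.
Visit 22.
Full post-order sequence: 4, 5, 26, 10, 13, 6, 29, 11, 8, 12, 22.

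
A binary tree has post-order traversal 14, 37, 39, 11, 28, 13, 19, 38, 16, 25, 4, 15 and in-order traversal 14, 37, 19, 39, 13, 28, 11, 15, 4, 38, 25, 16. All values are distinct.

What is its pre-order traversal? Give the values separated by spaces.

15 19 37 14 13 39 28 11 4 25 38 16

The last element of post-order is the root; it splits in-order into left and right subtrees.
Root 15: left subtree has 7 nodes {14, 37, 19, 39, 13, 28, 11}, right has 4 {4, 38, 25, 16}.
  Root 19: left subtree has 2 nodes {14, 37}, right has 4 {39, 13, 28, 11}.
    Root 37: left subtree has 1 node {14}, right has 0 { }.
    Root 13: left subtree has 1 node {39}, right has 2 {28, 11}.
      Root 28: left subtree has 0 nodes { }, right has 1 {11}.
  Root 4: left subtree has 0 nodes { }, right has 3 {38, 25, 16}.
    Root 25: left subtree has 1 node {38}, right has 1 {16}.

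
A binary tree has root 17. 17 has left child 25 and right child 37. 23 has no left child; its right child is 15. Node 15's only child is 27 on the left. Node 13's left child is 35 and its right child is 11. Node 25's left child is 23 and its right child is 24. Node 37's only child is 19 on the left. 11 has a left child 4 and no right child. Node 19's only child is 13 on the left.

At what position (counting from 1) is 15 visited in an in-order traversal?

In-order visits the left subtree, then the node, then the right subtree.
At 17: go left to 25.
  At 25: go left to 23.
    At 23: no left child.
    Visit 23.
    At 23: go right to 15.
      At 15: go left to 27.
        27 is a leaf — visit 27.
      Visit 15.
      At 15: no right child.
  Visit 25.
  At 25: go right to 24.
    24 is a leaf — visit 24.
Visit 17.
At 17: go right to 37.
  At 37: go left to 19.
    At 19: go left to 13.
      At 13: go left to 35.
        35 is a leaf — visit 35.
      Visit 13.
      At 13: go right to 11.
        At 11: go left to 4.
          4 is a leaf — visit 4.
        Visit 11.
        At 11: no right child.
    Visit 19.
    At 19: no right child.
  Visit 37.
  At 37: no right child.
Full in-order sequence: 23, 27, 15, 25, 24, 17, 35, 13, 4, 11, 19, 37.

3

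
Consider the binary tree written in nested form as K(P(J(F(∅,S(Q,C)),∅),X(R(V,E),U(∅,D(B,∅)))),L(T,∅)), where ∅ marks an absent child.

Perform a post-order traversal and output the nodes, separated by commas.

Post-order visits the left subtree, then the right subtree, then the node.
At K: go left to P.
  At P: go left to J.
    At J: go left to F.
      At F: no left child.
      At F: go right to S.
        At S: go left to Q.
          Q is a leaf — visit Q.
        At S: go right to C.
          C is a leaf — visit C.
        Visit S.
      Visit F.
    At J: no right child.
    Visit J.
  At P: go right to X.
    At X: go left to R.
      At R: go left to V.
        V is a leaf — visit V.
      At R: go right to E.
        E is a leaf — visit E.
      Visit R.
    At X: go right to U.
      At U: no left child.
      At U: go right to D.
        At D: go left to B.
          B is a leaf — visit B.
        At D: no right child.
        Visit D.
      Visit U.
    Visit X.
  Visit P.
At K: go right to L.
  At L: go left to T.
    T is a leaf — visit T.
  At L: no right child.
  Visit L.
Visit K.

Q, C, S, F, J, V, E, R, B, D, U, X, P, T, L, K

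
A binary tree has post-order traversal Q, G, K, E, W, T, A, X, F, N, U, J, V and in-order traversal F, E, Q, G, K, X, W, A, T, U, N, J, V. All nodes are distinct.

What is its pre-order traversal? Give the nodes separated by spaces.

V J U F X E K G Q A W T N

The last element of post-order is the root; it splits in-order into left and right subtrees.
Root V: left subtree has 12 nodes {F, E, Q, G, K, X, W, A, T, U, N, J}, right has 0 { }.
  Root J: left subtree has 11 nodes {F, E, Q, G, K, X, W, A, T, U, N}, right has 0 { }.
    Root U: left subtree has 9 nodes {F, E, Q, G, K, X, W, A, T}, right has 1 {N}.
      Root F: left subtree has 0 nodes { }, right has 8 {E, Q, G, K, X, W, A, T}.
        Root X: left subtree has 4 nodes {E, Q, G, K}, right has 3 {W, A, T}.
          Root E: left subtree has 0 nodes { }, right has 3 {Q, G, K}.
            Root K: left subtree has 2 nodes {Q, G}, right has 0 { }.
              Root G: left subtree has 1 node {Q}, right has 0 { }.
          Root A: left subtree has 1 node {W}, right has 1 {T}.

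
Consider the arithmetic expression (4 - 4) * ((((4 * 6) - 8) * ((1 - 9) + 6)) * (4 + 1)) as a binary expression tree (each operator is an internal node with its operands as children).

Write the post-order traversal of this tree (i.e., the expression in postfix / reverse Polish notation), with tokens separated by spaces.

4 4 - 4 6 * 8 - 1 9 - 6 + * 4 1 + * *

Post-order on an expression tree gives postfix notation: for each operator, emit left operand, right operand, then the operator.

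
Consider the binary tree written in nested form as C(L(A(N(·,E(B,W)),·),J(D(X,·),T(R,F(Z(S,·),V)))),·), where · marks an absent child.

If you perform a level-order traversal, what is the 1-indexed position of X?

Level-order visits nodes level by level from the root, left to right within each level.
Level 0: C
Level 1: L
Level 2: A, J
Level 3: N, D, T
Level 4: E, X, R, F
Level 5: B, W, Z, V
Level 6: S
Full level-order sequence: C, L, A, J, N, D, T, E, X, R, F, B, W, Z, V, S.

9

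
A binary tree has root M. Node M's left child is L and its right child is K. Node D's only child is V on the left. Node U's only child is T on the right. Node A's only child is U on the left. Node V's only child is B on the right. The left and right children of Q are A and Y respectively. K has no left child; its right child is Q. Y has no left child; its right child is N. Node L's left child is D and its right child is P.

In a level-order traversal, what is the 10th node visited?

Level-order visits nodes level by level from the root, left to right within each level.
Level 0: M
Level 1: L, K
Level 2: D, P, Q
Level 3: V, A, Y
Level 4: B, U, N
Level 5: T
Full level-order sequence: M, L, K, D, P, Q, V, A, Y, B, U, N, T.

B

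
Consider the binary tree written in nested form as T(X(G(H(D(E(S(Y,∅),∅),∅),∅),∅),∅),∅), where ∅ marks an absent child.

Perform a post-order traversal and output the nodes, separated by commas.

Post-order visits the left subtree, then the right subtree, then the node.
At T: go left to X.
  At X: go left to G.
    At G: go left to H.
      At H: go left to D.
        At D: go left to E.
          At E: go left to S.
            At S: go left to Y.
              Y is a leaf — visit Y.
            At S: no right child.
            Visit S.
          At E: no right child.
          Visit E.
        At D: no right child.
        Visit D.
      At H: no right child.
      Visit H.
    At G: no right child.
    Visit G.
  At X: no right child.
  Visit X.
At T: no right child.
Visit T.

Y, S, E, D, H, G, X, T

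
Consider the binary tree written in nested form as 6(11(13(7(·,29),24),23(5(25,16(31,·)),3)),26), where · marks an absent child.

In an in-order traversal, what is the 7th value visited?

5

In-order visits the left subtree, then the node, then the right subtree.
At 6: go left to 11.
  At 11: go left to 13.
    At 13: go left to 7.
      At 7: no left child.
      Visit 7.
      At 7: go right to 29.
        29 is a leaf — visit 29.
    Visit 13.
    At 13: go right to 24.
      24 is a leaf — visit 24.
  Visit 11.
  At 11: go right to 23.
    At 23: go left to 5.
      At 5: go left to 25.
        25 is a leaf — visit 25.
      Visit 5.
      At 5: go right to 16.
        At 16: go left to 31.
          31 is a leaf — visit 31.
        Visit 16.
        At 16: no right child.
    Visit 23.
    At 23: go right to 3.
      3 is a leaf — visit 3.
Visit 6.
At 6: go right to 26.
  26 is a leaf — visit 26.
Full in-order sequence: 7, 29, 13, 24, 11, 25, 5, 31, 16, 23, 3, 6, 26.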